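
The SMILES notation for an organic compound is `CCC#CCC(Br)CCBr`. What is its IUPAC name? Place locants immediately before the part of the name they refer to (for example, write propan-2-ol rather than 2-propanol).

Counting along the main chain through the multiple bond gives 8 carbons: the parent is octane.
The chain contains a C≡C triple bond, so the unsaturation ending is -yne.
Number the chain so that numbering from this end puts the triple bond at C-3 rather than C-5.
With this numbering: the triple bond between C-3 and C-4; bromo groups at C-6 and C-8.
Assembling the pieces gives 6,8-dibromooct-3-yne.

6,8-dibromooct-3-yne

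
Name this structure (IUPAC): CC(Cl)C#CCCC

2-chlorohept-3-yne

Counting along the main chain through the multiple bond gives 7 carbons: the parent is heptane.
The chain contains a C≡C triple bond, so the unsaturation ending is -yne.
The numbering direction is chosen so that numbering from this end puts the triple bond at C-3 rather than C-4.
With this numbering: the triple bond between C-3 and C-4; a chloro group at C-2.
Putting it together: 2-chlorohept-3-yne.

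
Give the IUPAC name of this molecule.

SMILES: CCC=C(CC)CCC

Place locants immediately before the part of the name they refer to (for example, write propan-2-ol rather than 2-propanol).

The longest chain bearing the multiple bond is 7 carbons long (heptane).
The chain contains a C=C double bond, so the unsaturation ending is -ene.
Choose the numbering such that numbering from this end puts the double bond at C-3 rather than C-4.
With this numbering: the double bond between C-3 and C-4; an ethyl group at C-4.
Assembling the pieces gives 4-ethylhept-3-ene.

4-ethylhept-3-ene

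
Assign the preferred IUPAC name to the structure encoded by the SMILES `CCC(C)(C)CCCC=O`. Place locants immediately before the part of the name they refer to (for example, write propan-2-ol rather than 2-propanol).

The longest carbon chain that includes the –CHO group has 7 carbons, so the parent hydride is heptane.
An aldehyde (terminal –CHO) is the principal characteristic group, giving the suffix -al.
Choose the numbering such that the aldehyde carbon is C-1 by definition.
With this numbering: two methyl groups at C-5.
Assembling the pieces gives 5,5-dimethylheptanal.

5,5-dimethylheptanal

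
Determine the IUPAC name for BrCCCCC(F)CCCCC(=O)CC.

The longest chain bearing the carbonyl is 12 carbons long (dodecane).
The principal characteristic group is a ketone (C=O on an internal carbon), named with the suffix -one.
Choose the numbering such that numbering from this end puts the carbonyl group at C-3 rather than C-10.
This places the carbonyl at C-3; a bromo group at C-12; a fluoro group at C-8.
Prefixes are listed alphabetically: bromo, fluoro.
Putting it together: 12-bromo-8-fluorododecan-3-one.

12-bromo-8-fluorododecan-3-one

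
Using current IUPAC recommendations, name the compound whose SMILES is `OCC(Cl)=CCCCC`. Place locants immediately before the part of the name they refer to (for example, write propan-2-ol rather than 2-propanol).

The longest carbon chain that includes the –OH group and the multiple bond has 7 carbons, so the parent hydride is heptane.
The principal characteristic group is an alcohol (–OH), named with the suffix -ol.
A C=C double bond in the chain gives the infix -ene-.
The numbering direction is chosen so that numbering from this end puts the hydroxyl group at C-1 rather than C-7.
That gives the hydroxyl at C-1; the double bond between C-2 and C-3; a chloro group at C-2.
The name is 2-chlorohept-2-en-1-ol.

2-chlorohept-2-en-1-ol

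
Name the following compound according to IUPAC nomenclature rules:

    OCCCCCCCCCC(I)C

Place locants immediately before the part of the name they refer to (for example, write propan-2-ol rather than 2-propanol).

10-iodoundecan-1-ol

The longest chain bearing the –OH group is 11 carbons long (undecane).
An alcohol (–OH) is the principal characteristic group, giving the suffix -ol.
The numbering direction is chosen so that numbering from this end puts the hydroxyl group at C-1 rather than C-11.
With this numbering: the hydroxyl at C-1; an iodo group at C-10.
Assembling the pieces gives 10-iodoundecan-1-ol.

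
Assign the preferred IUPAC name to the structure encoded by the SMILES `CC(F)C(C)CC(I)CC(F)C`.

2,7-difluoro-5-iodo-3-methyloctane

The parent chain contains 8 carbons (octane).
The numbering direction is chosen so that the substituent locant set {2,3,5,7} is lower than {2,4,6,7} at the first point of difference.
With this numbering: fluoro groups at C-2 and C-7; an iodo group at C-5; a methyl group at C-3.
The substituents are ordered alphabetically, ignoring any di-/tri- multipliers.
Assembling the pieces gives 2,7-difluoro-5-iodo-3-methyloctane.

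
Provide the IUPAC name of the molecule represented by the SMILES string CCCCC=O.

Counting along the main chain through the –CHO group gives 5 carbons: the parent is pentane.
The principal characteristic group is an aldehyde (terminal –CHO), named with the suffix -al.
Choose the numbering such that the aldehyde carbon is C-1 by definition.
The name is pentanal.

pentanal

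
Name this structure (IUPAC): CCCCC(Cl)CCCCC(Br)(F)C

2-bromo-7-chloro-2-fluoroundecane

The longest continuous carbon chain has 11 atoms, so the parent hydride is undecane.
Choose the numbering such that the substituent locant set {2,2,7} is lower than {5,10,10} at the first point of difference.
With this numbering: a bromo group at C-2; a chloro group at C-7; a fluoro group at C-2.
Substituent prefixes are cited in alphabetical order (multiplying prefixes like di-/tri- are ignored for ordering).
Assembling the pieces gives 2-bromo-7-chloro-2-fluoroundecane.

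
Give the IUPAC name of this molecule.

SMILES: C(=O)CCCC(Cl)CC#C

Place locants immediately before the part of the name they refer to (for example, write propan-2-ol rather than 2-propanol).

5-chlorooct-7-ynal

Counting along the main chain through the –CHO group and the multiple bond gives 8 carbons: the parent is octane.
The principal characteristic group is an aldehyde (terminal –CHO), named with the suffix -al.
There is one C≡C triple bond, indicated by the ending -yne.
Number the chain so that the aldehyde carbon is C-1 by definition.
This places the triple bond between C-7 and C-8; a chloro group at C-5.
The name is 5-chlorooct-7-ynal.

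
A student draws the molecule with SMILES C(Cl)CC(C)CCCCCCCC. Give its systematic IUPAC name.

The longest carbon chain is 11 atoms: the parent is undecane.
Number the chain so that the substituent locant set {1,3} is lower than {9,11} at the first point of difference.
With this numbering: a chloro group at C-1; a methyl group at C-3.
Substituent prefixes are cited in alphabetical order (multiplying prefixes like di-/tri- are ignored for ordering).
The name is 1-chloro-3-methylundecane.

1-chloro-3-methylundecane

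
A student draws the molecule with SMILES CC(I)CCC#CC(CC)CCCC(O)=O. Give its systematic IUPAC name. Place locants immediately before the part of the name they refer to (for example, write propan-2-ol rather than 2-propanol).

5-ethyl-10-iodoundec-6-ynoic acid

The longest carbon chain that includes the –COOH group and the multiple bond has 11 carbons, so the parent hydride is undecane.
A carboxylic acid (terminal –COOH) is the principal characteristic group, giving the suffix -oic acid.
A C≡C triple bond in the chain gives the infix -yne-.
The numbering direction is chosen so that the carboxylic acid carbon is C-1 by definition.
This places the triple bond between C-6 and C-7; an ethyl group at C-5; an iodo group at C-10.
The substituents are ordered alphabetically, ignoring any di-/tri- multipliers.
The name is 5-ethyl-10-iodoundec-6-ynoic acid.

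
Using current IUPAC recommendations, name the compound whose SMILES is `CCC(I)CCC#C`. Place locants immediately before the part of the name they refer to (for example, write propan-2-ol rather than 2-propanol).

5-iodohept-1-yne

The longest carbon chain that includes the multiple bond has 7 carbons, so the parent hydride is heptane.
There is one C≡C triple bond, indicated by the ending -yne.
Choose the numbering such that numbering from this end puts the triple bond at C-1 rather than C-6.
With this numbering: the triple bond between C-1 and C-2; an iodo group at C-5.
Putting it together: 5-iodohept-1-yne.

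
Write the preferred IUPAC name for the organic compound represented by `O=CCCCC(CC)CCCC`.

The longest chain bearing the –CHO group is 9 carbons long (nonane).
The principal characteristic group is an aldehyde (terminal –CHO), named with the suffix -al.
The numbering direction is chosen so that the aldehyde carbon is C-1 by definition.
With this numbering: an ethyl group at C-5.
Assembling the pieces gives 5-ethylnonanal.

5-ethylnonanal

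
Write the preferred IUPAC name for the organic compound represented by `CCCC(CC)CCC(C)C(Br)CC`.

3-bromo-7-ethyl-4-methyldecane

The parent chain contains 10 carbons (decane).
Number the chain so that the substituent locant set {3,4,7} is lower than {4,7,8} at the first point of difference.
With this numbering: a bromo group at C-3; an ethyl group at C-7; a methyl group at C-4.
Substituent prefixes are cited in alphabetical order (multiplying prefixes like di-/tri- are ignored for ordering).
The name is 3-bromo-7-ethyl-4-methyldecane.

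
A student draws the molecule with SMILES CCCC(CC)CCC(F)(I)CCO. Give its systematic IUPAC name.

Counting along the main chain through the –OH group gives 9 carbons: the parent is nonane.
An alcohol (–OH) is the principal characteristic group, giving the suffix -ol.
Choose the numbering such that numbering from this end puts the hydroxyl group at C-1 rather than C-9.
That gives the hydroxyl at C-1; an ethyl group at C-6; a fluoro group at C-3; an iodo group at C-3.
Substituent prefixes are cited in alphabetical order (multiplying prefixes like di-/tri- are ignored for ordering).
The name is 6-ethyl-3-fluoro-3-iodononan-1-ol.

6-ethyl-3-fluoro-3-iodononan-1-ol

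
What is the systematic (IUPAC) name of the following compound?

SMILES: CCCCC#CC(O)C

Counting along the main chain through the –OH group and the multiple bond gives 8 carbons: the parent is octane.
An alcohol (–OH) is the principal characteristic group, giving the suffix -ol.
A C≡C triple bond in the chain gives the infix -yne-.
Choose the numbering such that numbering from this end puts the hydroxyl group at C-2 rather than C-7.
That gives the hydroxyl at C-2; the triple bond between C-3 and C-4.
Putting it together: oct-3-yn-2-ol.

oct-3-yn-2-ol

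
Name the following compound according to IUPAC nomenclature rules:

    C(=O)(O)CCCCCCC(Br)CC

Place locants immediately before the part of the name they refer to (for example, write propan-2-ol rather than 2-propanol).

Counting along the main chain through the –COOH group gives 10 carbons: the parent is decane.
A carboxylic acid (terminal –COOH) is the principal characteristic group, giving the suffix -oic acid.
The numbering direction is chosen so that the carboxylic acid carbon is C-1 by definition.
That gives a bromo group at C-8.
The name is 8-bromodecanoic acid.

8-bromodecanoic acid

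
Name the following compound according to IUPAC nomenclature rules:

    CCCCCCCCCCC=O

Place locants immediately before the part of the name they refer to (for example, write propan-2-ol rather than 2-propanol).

The longest carbon chain that includes the –CHO group has 11 carbons, so the parent hydride is undecane.
The principal characteristic group is an aldehyde (terminal –CHO), named with the suffix -al.
The numbering direction is chosen so that the aldehyde carbon is C-1 by definition.
Putting it together: undecanal.

undecanal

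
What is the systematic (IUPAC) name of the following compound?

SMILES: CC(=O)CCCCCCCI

9-iodononan-2-one

The longest chain bearing the carbonyl is 9 carbons long (nonane).
The highest-priority functional group is a ketone (C=O on an internal carbon), so the name ends in -one.
The numbering direction is chosen so that numbering from this end puts the carbonyl group at C-2 rather than C-8.
This places the carbonyl at C-2; an iodo group at C-9.
The name is 9-iodononan-2-one.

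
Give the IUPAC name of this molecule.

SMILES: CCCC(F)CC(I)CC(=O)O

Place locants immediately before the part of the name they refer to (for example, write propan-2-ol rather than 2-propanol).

The longest chain bearing the –COOH group is 8 carbons long (octane).
The principal characteristic group is a carboxylic acid (terminal –COOH), named with the suffix -oic acid.
Choose the numbering such that the carboxylic acid carbon is C-1 by definition.
This places a fluoro group at C-5; an iodo group at C-3.
Substituent prefixes are cited in alphabetical order (multiplying prefixes like di-/tri- are ignored for ordering).
Putting it together: 5-fluoro-3-iodooctanoic acid.

5-fluoro-3-iodooctanoic acid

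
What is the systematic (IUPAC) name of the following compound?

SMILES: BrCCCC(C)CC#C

Counting along the main chain through the multiple bond gives 7 carbons: the parent is heptane.
There is one C≡C triple bond, indicated by the ending -yne.
Number the chain so that numbering from this end puts the triple bond at C-1 rather than C-6.
That gives the triple bond between C-1 and C-2; a bromo group at C-7; a methyl group at C-4.
Prefixes are listed alphabetically: bromo, methyl.
Putting it together: 7-bromo-4-methylhept-1-yne.

7-bromo-4-methylhept-1-yne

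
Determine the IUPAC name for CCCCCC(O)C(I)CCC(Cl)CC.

Counting along the main chain through the –OH group gives 12 carbons: the parent is dodecane.
An alcohol (–OH) is the principal characteristic group, giving the suffix -ol.
Choose the numbering such that numbering from this end puts the hydroxyl group at C-6 rather than C-7.
That gives the hydroxyl at C-6; a chloro group at C-10; an iodo group at C-7.
Prefixes are listed alphabetically: chloro, iodo.
Putting it together: 10-chloro-7-iodododecan-6-ol.

10-chloro-7-iodododecan-6-ol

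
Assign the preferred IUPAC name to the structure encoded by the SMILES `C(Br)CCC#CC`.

Counting along the main chain through the multiple bond gives 6 carbons: the parent is hexane.
A C≡C triple bond in the chain gives the infix -yne-.
The numbering direction is chosen so that numbering from this end puts the triple bond at C-2 rather than C-4.
With this numbering: the triple bond between C-2 and C-3; a bromo group at C-6.
The name is 6-bromohex-2-yne.

6-bromohex-2-yne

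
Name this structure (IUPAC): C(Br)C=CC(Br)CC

1,4-dibromohex-2-ene

The longest carbon chain that includes the multiple bond has 6 carbons, so the parent hydride is hexane.
The chain contains a C=C double bond, so the unsaturation ending is -ene.
Number the chain so that numbering from this end puts the double bond at C-2 rather than C-4.
This places the double bond between C-2 and C-3; bromo groups at C-1 and C-4.
Putting it together: 1,4-dibromohex-2-ene.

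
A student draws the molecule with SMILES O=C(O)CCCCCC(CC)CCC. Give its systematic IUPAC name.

7-ethyldecanoic acid

Counting along the main chain through the –COOH group gives 10 carbons: the parent is decane.
The highest-priority functional group is a carboxylic acid (terminal –COOH), so the name ends in -oic acid.
Number the chain so that the carboxylic acid carbon is C-1 by definition.
That gives an ethyl group at C-7.
The name is 7-ethyldecanoic acid.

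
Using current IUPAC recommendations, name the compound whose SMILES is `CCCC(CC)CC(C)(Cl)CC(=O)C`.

4-chloro-6-ethyl-4-methylnonan-2-one

Counting along the main chain through the carbonyl gives 9 carbons: the parent is nonane.
The highest-priority functional group is a ketone (C=O on an internal carbon), so the name ends in -one.
Choose the numbering such that numbering from this end puts the carbonyl group at C-2 rather than C-8.
This places the carbonyl at C-2; a chloro group at C-4; an ethyl group at C-6; a methyl group at C-4.
The substituents are ordered alphabetically, ignoring any di-/tri- multipliers.
The name is 4-chloro-6-ethyl-4-methylnonan-2-one.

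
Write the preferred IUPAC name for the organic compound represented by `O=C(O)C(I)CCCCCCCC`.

The longest chain bearing the –COOH group is 10 carbons long (decane).
A carboxylic acid (terminal –COOH) is the principal characteristic group, giving the suffix -oic acid.
The numbering direction is chosen so that the carboxylic acid carbon is C-1 by definition.
That gives an iodo group at C-2.
Putting it together: 2-iododecanoic acid.

2-iododecanoic acid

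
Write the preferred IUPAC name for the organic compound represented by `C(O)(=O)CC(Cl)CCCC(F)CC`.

The longest carbon chain that includes the –COOH group has 9 carbons, so the parent hydride is nonane.
A carboxylic acid (terminal –COOH) is the principal characteristic group, giving the suffix -oic acid.
The numbering direction is chosen so that the carboxylic acid carbon is C-1 by definition.
With this numbering: a chloro group at C-3; a fluoro group at C-7.
The substituents are ordered alphabetically, ignoring any di-/tri- multipliers.
The name is 3-chloro-7-fluorononanoic acid.

3-chloro-7-fluorononanoic acid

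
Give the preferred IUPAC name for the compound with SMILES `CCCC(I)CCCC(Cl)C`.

2-chloro-6-iodononane

The parent chain contains 9 carbons (nonane).
Choose the numbering such that the substituent locant set {2,6} is lower than {4,8} at the first point of difference.
That gives a chloro group at C-2; an iodo group at C-6.
Prefixes are listed alphabetically: chloro, iodo.
Assembling the pieces gives 2-chloro-6-iodononane.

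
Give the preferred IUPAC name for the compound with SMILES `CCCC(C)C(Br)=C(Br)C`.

2,3-dibromo-4-methylhept-2-ene

The longest carbon chain that includes the multiple bond has 7 carbons, so the parent hydride is heptane.
A C=C double bond in the chain gives the infix -ene-.
Choose the numbering such that numbering from this end puts the double bond at C-2 rather than C-5.
That gives the double bond between C-2 and C-3; bromo groups at C-2 and C-3; a methyl group at C-4.
Substituent prefixes are cited in alphabetical order (multiplying prefixes like di-/tri- are ignored for ordering).
Assembling the pieces gives 2,3-dibromo-4-methylhept-2-ene.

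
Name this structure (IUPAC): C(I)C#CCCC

1-iodohex-2-yne

The longest chain bearing the multiple bond is 6 carbons long (hexane).
A C≡C triple bond in the chain gives the infix -yne-.
The numbering direction is chosen so that numbering from this end puts the triple bond at C-2 rather than C-4.
That gives the triple bond between C-2 and C-3; an iodo group at C-1.
The name is 1-iodohex-2-yne.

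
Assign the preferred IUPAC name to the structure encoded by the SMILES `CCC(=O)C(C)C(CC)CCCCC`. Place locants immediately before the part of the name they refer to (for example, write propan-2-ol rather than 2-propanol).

5-ethyl-4-methyldecan-3-one

Counting along the main chain through the carbonyl gives 10 carbons: the parent is decane.
A ketone (C=O on an internal carbon) is the principal characteristic group, giving the suffix -one.
Number the chain so that numbering from this end puts the carbonyl group at C-3 rather than C-8.
With this numbering: the carbonyl at C-3; an ethyl group at C-5; a methyl group at C-4.
The substituents are ordered alphabetically, ignoring any di-/tri- multipliers.
Putting it together: 5-ethyl-4-methyldecan-3-one.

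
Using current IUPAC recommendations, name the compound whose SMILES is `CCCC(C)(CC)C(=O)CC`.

Counting along the main chain through the carbonyl gives 7 carbons: the parent is heptane.
The principal characteristic group is a ketone (C=O on an internal carbon), named with the suffix -one.
The numbering direction is chosen so that numbering from this end puts the carbonyl group at C-3 rather than C-5.
This places the carbonyl at C-3; an ethyl group at C-4; a methyl group at C-4.
The substituents are ordered alphabetically, ignoring any di-/tri- multipliers.
Assembling the pieces gives 4-ethyl-4-methylheptan-3-one.

4-ethyl-4-methylheptan-3-one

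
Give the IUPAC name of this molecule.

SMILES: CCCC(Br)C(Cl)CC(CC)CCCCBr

The longest carbon chain is 11 atoms: the parent is undecane.
Choose the numbering such that the substituent locant set {1,5,7,8} is lower than {4,5,7,11} at the first point of difference.
That gives bromo groups at C-1 and C-8; a chloro group at C-7; an ethyl group at C-5.
Substituent prefixes are cited in alphabetical order (multiplying prefixes like di-/tri- are ignored for ordering).
Assembling the pieces gives 1,8-dibromo-7-chloro-5-ethylundecane.

1,8-dibromo-7-chloro-5-ethylundecane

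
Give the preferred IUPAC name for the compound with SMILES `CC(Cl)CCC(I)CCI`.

The longest continuous carbon chain has 7 atoms, so the parent hydride is heptane.
Number the chain so that the substituent locant set {1,3,6} is lower than {2,5,7} at the first point of difference.
This places a chloro group at C-6; iodo groups at C-1 and C-3.
The substituents are ordered alphabetically, ignoring any di-/tri- multipliers.
The name is 6-chloro-1,3-diiodoheptane.

6-chloro-1,3-diiodoheptane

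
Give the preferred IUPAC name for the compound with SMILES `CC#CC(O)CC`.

The longest carbon chain that includes the –OH group and the multiple bond has 6 carbons, so the parent hydride is hexane.
The principal characteristic group is an alcohol (–OH), named with the suffix -ol.
The chain contains a C≡C triple bond, so the unsaturation ending is -yne.
Choose the numbering such that numbering from this end puts the hydroxyl group at C-3 rather than C-4.
This places the hydroxyl at C-3; the triple bond between C-4 and C-5.
Putting it together: hex-4-yn-3-ol.

hex-4-yn-3-ol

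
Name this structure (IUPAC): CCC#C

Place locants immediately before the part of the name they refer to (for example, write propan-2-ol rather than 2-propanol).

but-1-yne

Counting along the main chain through the multiple bond gives 4 carbons: the parent is butane.
There is one C≡C triple bond, indicated by the ending -yne.
Choose the numbering such that numbering from this end puts the triple bond at C-1 rather than C-3.
With this numbering: the triple bond between C-1 and C-2.
Assembling the pieces gives but-1-yne.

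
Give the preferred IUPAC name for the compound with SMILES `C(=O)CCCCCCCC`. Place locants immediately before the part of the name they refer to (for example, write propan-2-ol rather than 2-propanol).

The longest chain bearing the –CHO group is 9 carbons long (nonane).
The principal characteristic group is an aldehyde (terminal –CHO), named with the suffix -al.
Number the chain so that the aldehyde carbon is C-1 by definition.
Assembling the pieces gives nonanal.

nonanal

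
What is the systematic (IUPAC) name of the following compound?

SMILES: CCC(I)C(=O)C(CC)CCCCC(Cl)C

The longest chain bearing the carbonyl is 11 carbons long (undecane).
The highest-priority functional group is a ketone (C=O on an internal carbon), so the name ends in -one.
Choose the numbering such that numbering from this end puts the carbonyl group at C-4 rather than C-8.
This places the carbonyl at C-4; a chloro group at C-10; an ethyl group at C-5; an iodo group at C-3.
Substituent prefixes are cited in alphabetical order (multiplying prefixes like di-/tri- are ignored for ordering).
Assembling the pieces gives 10-chloro-5-ethyl-3-iodoundecan-4-one.

10-chloro-5-ethyl-3-iodoundecan-4-one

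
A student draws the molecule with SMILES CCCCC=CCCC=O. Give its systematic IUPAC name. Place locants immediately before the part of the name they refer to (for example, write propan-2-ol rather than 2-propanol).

Counting along the main chain through the –CHO group and the multiple bond gives 9 carbons: the parent is nonane.
An aldehyde (terminal –CHO) is the principal characteristic group, giving the suffix -al.
There is one C=C double bond, indicated by the ending -ene.
Number the chain so that the aldehyde carbon is C-1 by definition.
That gives the double bond between C-4 and C-5.
The name is non-4-enal.

non-4-enal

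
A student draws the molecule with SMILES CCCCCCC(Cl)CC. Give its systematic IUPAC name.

3-chlorononane

The parent chain contains 9 carbons (nonane).
The numbering direction is chosen so that the substituent locant set {3} is lower than {7} at the first point of difference.
That gives a chloro group at C-3.
The name is 3-chlorononane.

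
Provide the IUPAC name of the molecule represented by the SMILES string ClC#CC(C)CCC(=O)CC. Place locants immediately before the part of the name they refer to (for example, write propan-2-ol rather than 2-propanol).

8-chloro-6-methyloct-7-yn-3-one

The longest carbon chain that includes the carbonyl and the multiple bond has 8 carbons, so the parent hydride is octane.
A ketone (C=O on an internal carbon) is the principal characteristic group, giving the suffix -one.
A C≡C triple bond in the chain gives the infix -yne-.
The numbering direction is chosen so that numbering from this end puts the carbonyl group at C-3 rather than C-6.
That gives the carbonyl at C-3; the triple bond between C-7 and C-8; a chloro group at C-8; a methyl group at C-6.
Prefixes are listed alphabetically: chloro, methyl.
Putting it together: 8-chloro-6-methyloct-7-yn-3-one.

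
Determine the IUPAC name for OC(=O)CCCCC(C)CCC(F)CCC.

Counting along the main chain through the –COOH group gives 12 carbons: the parent is dodecane.
The highest-priority functional group is a carboxylic acid (terminal –COOH), so the name ends in -oic acid.
The numbering direction is chosen so that the carboxylic acid carbon is C-1 by definition.
This places a fluoro group at C-9; a methyl group at C-6.
Substituent prefixes are cited in alphabetical order (multiplying prefixes like di-/tri- are ignored for ordering).
Assembling the pieces gives 9-fluoro-6-methyldodecanoic acid.

9-fluoro-6-methyldodecanoic acid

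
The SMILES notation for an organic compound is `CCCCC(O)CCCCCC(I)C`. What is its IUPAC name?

Counting along the main chain through the –OH group gives 12 carbons: the parent is dodecane.
The highest-priority functional group is an alcohol (–OH), so the name ends in -ol.
Number the chain so that numbering from this end puts the hydroxyl group at C-5 rather than C-8.
This places the hydroxyl at C-5; an iodo group at C-11.
Assembling the pieces gives 11-iodododecan-5-ol.

11-iodododecan-5-ol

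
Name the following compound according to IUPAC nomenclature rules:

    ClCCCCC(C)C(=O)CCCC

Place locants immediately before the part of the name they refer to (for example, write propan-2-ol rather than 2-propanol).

10-chloro-6-methyldecan-5-one

The longest chain bearing the carbonyl is 10 carbons long (decane).
The principal characteristic group is a ketone (C=O on an internal carbon), named with the suffix -one.
Choose the numbering such that numbering from this end puts the carbonyl group at C-5 rather than C-6.
That gives the carbonyl at C-5; a chloro group at C-10; a methyl group at C-6.
Substituent prefixes are cited in alphabetical order (multiplying prefixes like di-/tri- are ignored for ordering).
The name is 10-chloro-6-methyldecan-5-one.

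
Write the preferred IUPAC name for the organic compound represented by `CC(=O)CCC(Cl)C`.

The longest carbon chain that includes the carbonyl has 6 carbons, so the parent hydride is hexane.
A ketone (C=O on an internal carbon) is the principal characteristic group, giving the suffix -one.
Choose the numbering such that numbering from this end puts the carbonyl group at C-2 rather than C-5.
That gives the carbonyl at C-2; a chloro group at C-5.
The name is 5-chlorohexan-2-one.

5-chlorohexan-2-one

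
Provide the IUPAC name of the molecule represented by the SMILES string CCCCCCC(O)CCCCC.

dodecan-6-ol

The longest chain bearing the –OH group is 12 carbons long (dodecane).
The principal characteristic group is an alcohol (–OH), named with the suffix -ol.
Number the chain so that numbering from this end puts the hydroxyl group at C-6 rather than C-7.
That gives the hydroxyl at C-6.
Assembling the pieces gives dodecan-6-ol.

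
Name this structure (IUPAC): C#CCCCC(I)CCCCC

Counting along the main chain through the multiple bond gives 11 carbons: the parent is undecane.
A C≡C triple bond in the chain gives the infix -yne-.
Number the chain so that numbering from this end puts the triple bond at C-1 rather than C-10.
This places the triple bond between C-1 and C-2; an iodo group at C-6.
Putting it together: 6-iodoundec-1-yne.

6-iodoundec-1-yne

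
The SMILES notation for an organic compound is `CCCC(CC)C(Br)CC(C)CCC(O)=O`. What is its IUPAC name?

6-bromo-7-ethyl-4-methyldecanoic acid

The longest carbon chain that includes the –COOH group has 10 carbons, so the parent hydride is decane.
The highest-priority functional group is a carboxylic acid (terminal –COOH), so the name ends in -oic acid.
Number the chain so that the carboxylic acid carbon is C-1 by definition.
This places a bromo group at C-6; an ethyl group at C-7; a methyl group at C-4.
Prefixes are listed alphabetically: bromo, ethyl, methyl.
Assembling the pieces gives 6-bromo-7-ethyl-4-methyldecanoic acid.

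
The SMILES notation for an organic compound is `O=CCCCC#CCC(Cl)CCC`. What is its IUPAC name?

8-chloroundec-5-ynal

The longest chain bearing the –CHO group and the multiple bond is 11 carbons long (undecane).
The highest-priority functional group is an aldehyde (terminal –CHO), so the name ends in -al.
The chain contains a C≡C triple bond, so the unsaturation ending is -yne.
Choose the numbering such that the aldehyde carbon is C-1 by definition.
This places the triple bond between C-5 and C-6; a chloro group at C-8.
Putting it together: 8-chloroundec-5-ynal.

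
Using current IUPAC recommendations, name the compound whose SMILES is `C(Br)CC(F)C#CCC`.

The longest carbon chain that includes the multiple bond has 7 carbons, so the parent hydride is heptane.
A C≡C triple bond in the chain gives the infix -yne-.
Number the chain so that numbering from this end puts the triple bond at C-3 rather than C-4.
That gives the triple bond between C-3 and C-4; a bromo group at C-7; a fluoro group at C-5.
The substituents are ordered alphabetically, ignoring any di-/tri- multipliers.
Assembling the pieces gives 7-bromo-5-fluorohept-3-yne.

7-bromo-5-fluorohept-3-yne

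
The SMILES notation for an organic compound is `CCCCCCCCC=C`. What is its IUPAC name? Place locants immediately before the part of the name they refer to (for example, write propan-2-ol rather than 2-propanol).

dec-1-ene

Counting along the main chain through the multiple bond gives 10 carbons: the parent is decane.
There is one C=C double bond, indicated by the ending -ene.
Choose the numbering such that numbering from this end puts the double bond at C-1 rather than C-9.
This places the double bond between C-1 and C-2.
Putting it together: dec-1-ene.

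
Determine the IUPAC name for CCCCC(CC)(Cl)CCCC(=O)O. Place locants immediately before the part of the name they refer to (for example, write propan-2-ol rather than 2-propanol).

The longest carbon chain that includes the –COOH group has 9 carbons, so the parent hydride is nonane.
The principal characteristic group is a carboxylic acid (terminal –COOH), named with the suffix -oic acid.
The numbering direction is chosen so that the carboxylic acid carbon is C-1 by definition.
That gives a chloro group at C-5; an ethyl group at C-5.
Substituent prefixes are cited in alphabetical order (multiplying prefixes like di-/tri- are ignored for ordering).
The name is 5-chloro-5-ethylnonanoic acid.

5-chloro-5-ethylnonanoic acid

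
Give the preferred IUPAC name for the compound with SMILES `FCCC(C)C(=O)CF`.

Counting along the main chain through the carbonyl gives 5 carbons: the parent is pentane.
The principal characteristic group is a ketone (C=O on an internal carbon), named with the suffix -one.
Number the chain so that numbering from this end puts the carbonyl group at C-2 rather than C-4.
That gives the carbonyl at C-2; fluoro groups at C-1 and C-5; a methyl group at C-3.
The substituents are ordered alphabetically, ignoring any di-/tri- multipliers.
The name is 1,5-difluoro-3-methylpentan-2-one.

1,5-difluoro-3-methylpentan-2-one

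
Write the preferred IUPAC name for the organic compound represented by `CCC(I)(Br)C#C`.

Counting along the main chain through the multiple bond gives 5 carbons: the parent is pentane.
A C≡C triple bond in the chain gives the infix -yne-.
The numbering direction is chosen so that numbering from this end puts the triple bond at C-1 rather than C-4.
That gives the triple bond between C-1 and C-2; a bromo group at C-3; an iodo group at C-3.
The substituents are ordered alphabetically, ignoring any di-/tri- multipliers.
The name is 3-bromo-3-iodopent-1-yne.

3-bromo-3-iodopent-1-yne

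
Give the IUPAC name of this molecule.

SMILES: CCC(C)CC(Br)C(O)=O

2-bromo-4-methylhexanoic acid

Counting along the main chain through the –COOH group gives 6 carbons: the parent is hexane.
The principal characteristic group is a carboxylic acid (terminal –COOH), named with the suffix -oic acid.
Number the chain so that the carboxylic acid carbon is C-1 by definition.
With this numbering: a bromo group at C-2; a methyl group at C-4.
Prefixes are listed alphabetically: bromo, methyl.
The name is 2-bromo-4-methylhexanoic acid.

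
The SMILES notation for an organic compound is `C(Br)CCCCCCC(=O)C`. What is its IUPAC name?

9-bromononan-2-one

Counting along the main chain through the carbonyl gives 9 carbons: the parent is nonane.
A ketone (C=O on an internal carbon) is the principal characteristic group, giving the suffix -one.
The numbering direction is chosen so that numbering from this end puts the carbonyl group at C-2 rather than C-8.
That gives the carbonyl at C-2; a bromo group at C-9.
Putting it together: 9-bromononan-2-one.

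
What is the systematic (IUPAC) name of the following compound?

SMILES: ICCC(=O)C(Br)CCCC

The longest carbon chain that includes the carbonyl has 8 carbons, so the parent hydride is octane.
The principal characteristic group is a ketone (C=O on an internal carbon), named with the suffix -one.
Choose the numbering such that numbering from this end puts the carbonyl group at C-3 rather than C-6.
This places the carbonyl at C-3; a bromo group at C-4; an iodo group at C-1.
Substituent prefixes are cited in alphabetical order (multiplying prefixes like di-/tri- are ignored for ordering).
The name is 4-bromo-1-iodooctan-3-one.

4-bromo-1-iodooctan-3-one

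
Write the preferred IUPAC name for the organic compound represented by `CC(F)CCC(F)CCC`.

2,5-difluorooctane

The longest carbon chain is 8 atoms: the parent is octane.
Choose the numbering such that the substituent locant set {2,5} is lower than {4,7} at the first point of difference.
This places fluoro groups at C-2 and C-5.
Putting it together: 2,5-difluorooctane.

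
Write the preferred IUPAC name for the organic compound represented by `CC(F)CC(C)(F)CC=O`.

3,5-difluoro-3-methylhexanal

The longest carbon chain that includes the –CHO group has 6 carbons, so the parent hydride is hexane.
The principal characteristic group is an aldehyde (terminal –CHO), named with the suffix -al.
The numbering direction is chosen so that the aldehyde carbon is C-1 by definition.
With this numbering: fluoro groups at C-3 and C-5; a methyl group at C-3.
The substituents are ordered alphabetically, ignoring any di-/tri- multipliers.
Putting it together: 3,5-difluoro-3-methylhexanal.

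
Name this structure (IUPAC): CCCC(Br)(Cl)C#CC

Counting along the main chain through the multiple bond gives 7 carbons: the parent is heptane.
There is one C≡C triple bond, indicated by the ending -yne.
The numbering direction is chosen so that numbering from this end puts the triple bond at C-2 rather than C-5.
This places the triple bond between C-2 and C-3; a bromo group at C-4; a chloro group at C-4.
Prefixes are listed alphabetically: bromo, chloro.
The name is 4-bromo-4-chlorohept-2-yne.

4-bromo-4-chlorohept-2-yne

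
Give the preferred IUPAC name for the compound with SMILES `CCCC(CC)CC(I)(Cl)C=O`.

2-chloro-4-ethyl-2-iodoheptanal

Counting along the main chain through the –CHO group gives 7 carbons: the parent is heptane.
An aldehyde (terminal –CHO) is the principal characteristic group, giving the suffix -al.
Number the chain so that the aldehyde carbon is C-1 by definition.
That gives a chloro group at C-2; an ethyl group at C-4; an iodo group at C-2.
Substituent prefixes are cited in alphabetical order (multiplying prefixes like di-/tri- are ignored for ordering).
The name is 2-chloro-4-ethyl-2-iodoheptanal.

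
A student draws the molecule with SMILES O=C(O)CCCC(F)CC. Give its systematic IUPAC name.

The longest carbon chain that includes the –COOH group has 7 carbons, so the parent hydride is heptane.
The principal characteristic group is a carboxylic acid (terminal –COOH), named with the suffix -oic acid.
The numbering direction is chosen so that the carboxylic acid carbon is C-1 by definition.
This places a fluoro group at C-5.
The name is 5-fluoroheptanoic acid.

5-fluoroheptanoic acid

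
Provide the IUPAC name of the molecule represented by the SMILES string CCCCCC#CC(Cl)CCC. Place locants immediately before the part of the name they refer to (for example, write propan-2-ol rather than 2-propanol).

The longest chain bearing the multiple bond is 11 carbons long (undecane).
The chain contains a C≡C triple bond, so the unsaturation ending is -yne.
Number the chain so that numbering from this end puts the triple bond at C-5 rather than C-6.
This places the triple bond between C-5 and C-6; a chloro group at C-4.
The name is 4-chloroundec-5-yne.

4-chloroundec-5-yne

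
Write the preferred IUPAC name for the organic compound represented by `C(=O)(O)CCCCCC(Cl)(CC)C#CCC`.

Counting along the main chain through the –COOH group and the multiple bond gives 11 carbons: the parent is undecane.
The highest-priority functional group is a carboxylic acid (terminal –COOH), so the name ends in -oic acid.
A C≡C triple bond in the chain gives the infix -yne-.
Choose the numbering such that the carboxylic acid carbon is C-1 by definition.
That gives the triple bond between C-8 and C-9; a chloro group at C-7; an ethyl group at C-7.
The substituents are ordered alphabetically, ignoring any di-/tri- multipliers.
Putting it together: 7-chloro-7-ethylundec-8-ynoic acid.

7-chloro-7-ethylundec-8-ynoic acid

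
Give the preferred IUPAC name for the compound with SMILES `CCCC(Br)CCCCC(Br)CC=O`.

3,8-dibromoundecanal

Counting along the main chain through the –CHO group gives 11 carbons: the parent is undecane.
The highest-priority functional group is an aldehyde (terminal –CHO), so the name ends in -al.
Number the chain so that the aldehyde carbon is C-1 by definition.
That gives bromo groups at C-3 and C-8.
Assembling the pieces gives 3,8-dibromoundecanal.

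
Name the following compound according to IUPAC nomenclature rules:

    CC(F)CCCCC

2-fluoroheptane

The parent chain contains 7 carbons (heptane).
Number the chain so that the substituent locant set {2} is lower than {6} at the first point of difference.
With this numbering: a fluoro group at C-2.
The name is 2-fluoroheptane.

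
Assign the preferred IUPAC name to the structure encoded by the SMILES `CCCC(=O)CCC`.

Counting along the main chain through the carbonyl gives 7 carbons: the parent is heptane.
The principal characteristic group is a ketone (C=O on an internal carbon), named with the suffix -one.
Both numbering directions give the same locant set; either may be used.
With this numbering: the carbonyl at C-4.
Assembling the pieces gives heptan-4-one.

heptan-4-one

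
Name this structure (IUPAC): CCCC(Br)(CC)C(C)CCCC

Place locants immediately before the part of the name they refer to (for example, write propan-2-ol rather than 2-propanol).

The longest carbon chain is 9 atoms: the parent is nonane.
The numbering direction is chosen so that the substituent locant set {4,4,5} is lower than {5,6,6} at the first point of difference.
With this numbering: a bromo group at C-4; an ethyl group at C-4; a methyl group at C-5.
The substituents are ordered alphabetically, ignoring any di-/tri- multipliers.
Assembling the pieces gives 4-bromo-4-ethyl-5-methylnonane.

4-bromo-4-ethyl-5-methylnonane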